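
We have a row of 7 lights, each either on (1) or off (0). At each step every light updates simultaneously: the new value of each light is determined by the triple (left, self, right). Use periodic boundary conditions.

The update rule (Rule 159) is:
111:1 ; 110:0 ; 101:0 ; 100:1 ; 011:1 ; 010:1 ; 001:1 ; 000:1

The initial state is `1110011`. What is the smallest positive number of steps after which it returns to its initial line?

14

1101111
1001111
0111111
0111110
1111101
1111001
1110111
1100111
1011111
0011111
1111110
1111100
1111011
1110011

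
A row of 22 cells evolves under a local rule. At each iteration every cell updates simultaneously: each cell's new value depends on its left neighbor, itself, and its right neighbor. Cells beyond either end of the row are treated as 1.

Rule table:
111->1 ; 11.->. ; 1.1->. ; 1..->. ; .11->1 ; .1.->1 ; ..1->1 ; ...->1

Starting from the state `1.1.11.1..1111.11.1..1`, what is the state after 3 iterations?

..1.1..1.1111..1..1.11
.11.1.11.111..11.11.11
.1..1.1..11..11..1..11

.1..1.1..11..11..1..11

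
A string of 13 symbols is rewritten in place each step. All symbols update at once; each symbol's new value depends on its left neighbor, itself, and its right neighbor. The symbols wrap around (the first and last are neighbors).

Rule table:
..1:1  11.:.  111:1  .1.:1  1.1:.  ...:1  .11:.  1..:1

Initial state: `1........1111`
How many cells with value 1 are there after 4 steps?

.11111111.111
..111111...1.
11.1111.11111
1...11...1111
count of 1: 7

7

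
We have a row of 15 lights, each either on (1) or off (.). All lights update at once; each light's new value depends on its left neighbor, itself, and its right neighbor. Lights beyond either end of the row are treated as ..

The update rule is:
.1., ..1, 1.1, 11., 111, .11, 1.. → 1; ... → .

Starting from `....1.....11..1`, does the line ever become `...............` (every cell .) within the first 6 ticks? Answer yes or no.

...111...111111
..11111.1111111
.11111111111111
111111111111111
111111111111111  (fixed point — unchanged through tick 6)
tick 6 is 111111111111111, still not uniform .

no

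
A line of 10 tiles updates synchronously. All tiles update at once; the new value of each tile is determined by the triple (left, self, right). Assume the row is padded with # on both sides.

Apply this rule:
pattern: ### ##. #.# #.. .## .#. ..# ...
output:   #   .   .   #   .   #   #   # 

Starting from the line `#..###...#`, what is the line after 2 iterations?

....#..#..

.##.#.###.
....#..#..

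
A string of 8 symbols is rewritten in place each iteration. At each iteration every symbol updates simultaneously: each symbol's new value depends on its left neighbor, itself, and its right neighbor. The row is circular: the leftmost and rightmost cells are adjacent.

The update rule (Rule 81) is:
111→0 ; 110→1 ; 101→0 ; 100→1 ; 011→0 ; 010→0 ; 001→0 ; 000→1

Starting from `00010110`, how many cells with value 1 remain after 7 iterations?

4

11000011
01111000
00001111
11100001
00111100
10000111
11110000
count of 1: 4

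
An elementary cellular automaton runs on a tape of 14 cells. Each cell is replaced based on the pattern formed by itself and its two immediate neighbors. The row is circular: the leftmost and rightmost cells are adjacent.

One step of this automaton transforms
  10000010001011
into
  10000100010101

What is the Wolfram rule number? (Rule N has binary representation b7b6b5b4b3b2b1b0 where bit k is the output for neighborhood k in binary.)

position 13: 111 → 1  (bit 7 = 1)
position 0: 110 → 1  (bit 6 = 1)
position 11: 101 → 1  (bit 5 = 1)
position 1: 100 → 0  (bit 4 = 0)
position 12: 011 → 0  (bit 3 = 0)
position 6: 010 → 0  (bit 2 = 0)
position 5: 001 → 1  (bit 1 = 1)
position 2: 000 → 0  (bit 0 = 0)
bits b7..b0 = 11100010 = 226

226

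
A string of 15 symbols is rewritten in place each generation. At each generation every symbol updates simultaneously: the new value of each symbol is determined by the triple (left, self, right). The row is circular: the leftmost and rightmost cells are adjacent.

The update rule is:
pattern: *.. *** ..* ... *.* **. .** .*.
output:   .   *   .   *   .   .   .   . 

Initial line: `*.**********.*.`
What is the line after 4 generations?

...********....
**..******..***
*....****....**
..**..**..**..*

..**..**..**..*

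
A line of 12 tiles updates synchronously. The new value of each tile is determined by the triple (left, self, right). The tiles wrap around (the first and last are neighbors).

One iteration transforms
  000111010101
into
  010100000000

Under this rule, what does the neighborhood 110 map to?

0

At position 5 the neighborhood is 110; the next row has 0 there.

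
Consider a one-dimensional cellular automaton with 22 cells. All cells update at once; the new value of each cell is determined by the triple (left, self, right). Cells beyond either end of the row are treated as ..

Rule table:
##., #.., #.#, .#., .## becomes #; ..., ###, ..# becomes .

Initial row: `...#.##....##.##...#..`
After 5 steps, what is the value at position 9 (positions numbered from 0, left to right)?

step 1: ...#####...######..##.
step 2: ...#...##..#....##.###
step 3: ...##..###.##...####.#
step 4: ...###.#.#####..#..###
step 5: ...#.#####...##.##.#.#
position 9 holds #

#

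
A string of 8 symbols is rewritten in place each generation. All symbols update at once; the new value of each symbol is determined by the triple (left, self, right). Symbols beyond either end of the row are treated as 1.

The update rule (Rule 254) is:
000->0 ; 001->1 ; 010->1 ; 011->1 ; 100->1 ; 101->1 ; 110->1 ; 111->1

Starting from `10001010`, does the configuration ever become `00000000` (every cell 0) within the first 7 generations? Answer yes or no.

no

11011111
11111111
11111111  (fixed point — unchanged through generation 7)
generation 7 is 11111111, still not uniform 0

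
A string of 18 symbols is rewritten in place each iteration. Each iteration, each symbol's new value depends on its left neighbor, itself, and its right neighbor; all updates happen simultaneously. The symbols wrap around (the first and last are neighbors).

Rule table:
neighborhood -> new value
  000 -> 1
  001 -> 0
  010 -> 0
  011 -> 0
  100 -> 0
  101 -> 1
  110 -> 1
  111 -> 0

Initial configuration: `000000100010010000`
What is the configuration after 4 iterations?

111110001000000111
000010100011110000
111001001000010111
001000000011001000

001000000011001000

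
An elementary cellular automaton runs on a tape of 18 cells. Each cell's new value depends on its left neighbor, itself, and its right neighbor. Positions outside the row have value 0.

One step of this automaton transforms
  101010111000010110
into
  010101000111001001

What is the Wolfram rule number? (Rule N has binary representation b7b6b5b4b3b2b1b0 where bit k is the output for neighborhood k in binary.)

49

position 7: 111 → 0  (bit 7 = 0)
position 8: 110 → 0  (bit 6 = 0)
position 1: 101 → 1  (bit 5 = 1)
position 9: 100 → 1  (bit 4 = 1)
position 6: 011 → 0  (bit 3 = 0)
position 0: 010 → 0  (bit 2 = 0)
position 12: 001 → 0  (bit 1 = 0)
position 10: 000 → 1  (bit 0 = 1)
bits b7..b0 = 00110001 = 49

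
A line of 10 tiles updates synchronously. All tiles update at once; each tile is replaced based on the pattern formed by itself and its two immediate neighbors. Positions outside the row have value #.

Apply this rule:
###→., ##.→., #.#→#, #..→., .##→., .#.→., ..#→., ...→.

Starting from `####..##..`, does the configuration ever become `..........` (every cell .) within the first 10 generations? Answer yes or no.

generation 1: ..........
all cells are . at generation 1

yes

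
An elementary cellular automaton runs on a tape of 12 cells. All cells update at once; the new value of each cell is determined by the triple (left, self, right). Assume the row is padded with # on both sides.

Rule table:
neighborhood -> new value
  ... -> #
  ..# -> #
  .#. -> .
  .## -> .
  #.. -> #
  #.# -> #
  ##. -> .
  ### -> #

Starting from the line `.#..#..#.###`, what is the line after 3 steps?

#.##.##.#.##
.#..#..#.#.#
#.##.##.#.#.

#.##.##.#.#.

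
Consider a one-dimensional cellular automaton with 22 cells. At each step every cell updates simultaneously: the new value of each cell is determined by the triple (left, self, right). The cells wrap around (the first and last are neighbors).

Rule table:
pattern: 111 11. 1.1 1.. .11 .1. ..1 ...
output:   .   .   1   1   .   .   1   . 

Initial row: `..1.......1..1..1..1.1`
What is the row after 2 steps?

..1.1...1.1..1..1..1.1

11.1.....1.11.11.11.1.
..1.1...1.1..1..1..1.1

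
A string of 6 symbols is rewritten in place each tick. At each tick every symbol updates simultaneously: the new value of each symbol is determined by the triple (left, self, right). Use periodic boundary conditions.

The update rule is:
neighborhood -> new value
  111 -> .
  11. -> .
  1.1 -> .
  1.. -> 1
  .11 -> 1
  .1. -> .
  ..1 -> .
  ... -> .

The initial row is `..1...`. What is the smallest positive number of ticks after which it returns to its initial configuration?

6

...1..
....1.
.....1
1.....
.1....
..1...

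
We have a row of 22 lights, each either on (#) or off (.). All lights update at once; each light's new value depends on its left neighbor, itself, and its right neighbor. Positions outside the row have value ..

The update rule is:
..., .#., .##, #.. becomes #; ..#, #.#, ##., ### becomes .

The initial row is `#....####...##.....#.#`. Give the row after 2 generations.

#....###.#..#.#....#.#

####.#...##.#.####.#.#
#....###.#..#.#....#.#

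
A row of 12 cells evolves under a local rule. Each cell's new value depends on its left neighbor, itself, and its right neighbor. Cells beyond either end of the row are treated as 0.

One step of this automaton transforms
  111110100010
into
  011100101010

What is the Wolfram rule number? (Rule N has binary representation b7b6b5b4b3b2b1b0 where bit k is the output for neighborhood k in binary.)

133

position 1: 111 → 1  (bit 7 = 1)
position 4: 110 → 0  (bit 6 = 0)
position 5: 101 → 0  (bit 5 = 0)
position 7: 100 → 0  (bit 4 = 0)
position 0: 011 → 0  (bit 3 = 0)
position 6: 010 → 1  (bit 2 = 1)
position 9: 001 → 0  (bit 1 = 0)
position 8: 000 → 1  (bit 0 = 1)
bits b7..b0 = 10000101 = 133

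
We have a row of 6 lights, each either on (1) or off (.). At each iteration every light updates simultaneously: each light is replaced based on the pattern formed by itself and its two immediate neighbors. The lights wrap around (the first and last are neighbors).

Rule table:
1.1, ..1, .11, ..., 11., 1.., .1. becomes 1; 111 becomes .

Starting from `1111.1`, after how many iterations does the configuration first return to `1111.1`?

2

iteration 1: ...111
iteration 2: 1111.1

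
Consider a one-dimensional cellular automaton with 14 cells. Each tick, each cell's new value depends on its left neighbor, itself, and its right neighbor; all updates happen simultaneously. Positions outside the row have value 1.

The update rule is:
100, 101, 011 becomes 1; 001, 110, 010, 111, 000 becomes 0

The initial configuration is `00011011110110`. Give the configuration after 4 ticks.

01010101010101

10010110001101
01001101001011
10101010100110
01010101010101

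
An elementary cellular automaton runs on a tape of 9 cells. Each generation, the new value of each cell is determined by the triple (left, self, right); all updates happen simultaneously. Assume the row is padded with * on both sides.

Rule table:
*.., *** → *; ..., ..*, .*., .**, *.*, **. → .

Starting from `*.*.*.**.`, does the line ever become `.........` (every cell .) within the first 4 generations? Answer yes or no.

yes

.........
all cells are . at generation 1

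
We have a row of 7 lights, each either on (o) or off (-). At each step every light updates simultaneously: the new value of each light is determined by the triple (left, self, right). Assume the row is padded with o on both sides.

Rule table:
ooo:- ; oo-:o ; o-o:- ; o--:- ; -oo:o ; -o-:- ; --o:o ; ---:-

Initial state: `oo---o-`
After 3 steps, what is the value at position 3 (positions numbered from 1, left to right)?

o

-o--o--
---o--o
--o--oo
position 3 holds o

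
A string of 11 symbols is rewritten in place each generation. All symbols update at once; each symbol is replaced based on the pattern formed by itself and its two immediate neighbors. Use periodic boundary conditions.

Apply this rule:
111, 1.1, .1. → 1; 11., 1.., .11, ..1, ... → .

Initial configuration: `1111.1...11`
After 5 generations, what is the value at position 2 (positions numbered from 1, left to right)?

.

111.11....1
11.1.......
..11.......
...........
...........
position 2 holds .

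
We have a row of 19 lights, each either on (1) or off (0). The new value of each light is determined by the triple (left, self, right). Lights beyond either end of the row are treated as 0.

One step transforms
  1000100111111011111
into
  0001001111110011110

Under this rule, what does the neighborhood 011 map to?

1

At position 7 the neighborhood is 011; the next row has 1 there.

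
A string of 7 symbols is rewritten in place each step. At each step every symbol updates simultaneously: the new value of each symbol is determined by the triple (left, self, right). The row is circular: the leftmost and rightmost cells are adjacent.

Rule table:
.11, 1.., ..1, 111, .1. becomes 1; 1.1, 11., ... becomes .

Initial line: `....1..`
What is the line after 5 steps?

11..111

...111.
..111.1
1111..1
111.111
11..111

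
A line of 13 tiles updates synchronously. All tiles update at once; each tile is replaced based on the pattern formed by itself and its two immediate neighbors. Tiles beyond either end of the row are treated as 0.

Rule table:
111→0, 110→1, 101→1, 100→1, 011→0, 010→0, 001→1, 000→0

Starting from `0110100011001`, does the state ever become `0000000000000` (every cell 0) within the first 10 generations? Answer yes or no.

1011010101110
0101101010011
1010110101101
0101011010110
1010101101011
0101010110101
1010101011010
0101010101101
1010101010110
0101010101011
generation 10 is 0101010101011, still not uniform 0

no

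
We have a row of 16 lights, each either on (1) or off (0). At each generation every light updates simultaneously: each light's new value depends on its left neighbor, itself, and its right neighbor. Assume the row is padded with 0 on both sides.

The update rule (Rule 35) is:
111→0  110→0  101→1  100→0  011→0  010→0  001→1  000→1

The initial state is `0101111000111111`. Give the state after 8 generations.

generation 1: 1010000011000000
generation 2: 0100111100011111
generation 3: 1001000001100000
generation 4: 0010011110001111
generation 5: 1100100000110000
generation 6: 0001001111000111
generation 7: 1110010000011000
generation 8: 0000100111100011

0000100111100011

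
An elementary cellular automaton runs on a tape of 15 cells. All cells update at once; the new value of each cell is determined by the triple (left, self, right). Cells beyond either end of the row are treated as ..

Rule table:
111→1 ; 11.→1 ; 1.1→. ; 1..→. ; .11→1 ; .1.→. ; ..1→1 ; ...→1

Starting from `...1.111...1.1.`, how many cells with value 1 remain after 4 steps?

111..111.11....
111.1111.11.111
111.1111.11.111  (fixed point — unchanged through step 4)
count of 1: 12

12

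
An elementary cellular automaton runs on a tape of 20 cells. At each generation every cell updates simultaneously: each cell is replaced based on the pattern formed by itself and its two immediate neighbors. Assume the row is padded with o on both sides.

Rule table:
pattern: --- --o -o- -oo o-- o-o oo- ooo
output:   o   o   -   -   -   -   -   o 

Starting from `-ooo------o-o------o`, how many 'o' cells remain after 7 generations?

--o--ooooo----ooooo-
-o--o-ooo--ooo-ooo--
---o---o--o-o---o--o
-oo--oo--o----oo--o-
----o---o--ooo---o--
-ooo--oo--o-o--oo--o
--o--o---o----o---o-
count of o: 5

5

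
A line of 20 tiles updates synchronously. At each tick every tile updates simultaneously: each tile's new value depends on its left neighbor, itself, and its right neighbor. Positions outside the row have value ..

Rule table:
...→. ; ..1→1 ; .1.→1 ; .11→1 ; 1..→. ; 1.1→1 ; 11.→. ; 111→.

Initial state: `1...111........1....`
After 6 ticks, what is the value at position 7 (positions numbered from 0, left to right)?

.

tick 1: 1..11.........11....
tick 2: 1.11.........11.....
tick 3: 111.........11......
tick 4: 1..........11.......
tick 5: 1.........11........
tick 6: 1........11.........
position 7 holds .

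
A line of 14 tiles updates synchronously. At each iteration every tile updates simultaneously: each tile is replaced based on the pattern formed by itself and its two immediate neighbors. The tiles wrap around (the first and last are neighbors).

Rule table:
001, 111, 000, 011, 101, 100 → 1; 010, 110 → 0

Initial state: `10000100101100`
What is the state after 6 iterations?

iteration 1: 01111011011011
iteration 2: 11110110110110
iteration 3: 11101101101101
iteration 4: 11011011011011
iteration 5: 10110110110111
iteration 6: 01101101101111

01101101101111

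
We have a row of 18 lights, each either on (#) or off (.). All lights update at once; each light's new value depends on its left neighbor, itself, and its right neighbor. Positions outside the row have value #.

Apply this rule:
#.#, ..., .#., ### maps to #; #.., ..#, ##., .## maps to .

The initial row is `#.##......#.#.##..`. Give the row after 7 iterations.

.#..#.#.####.##.##

iteration 1: .#...####.####....
iteration 2: ##.#..##.#.##..##.
iteration 3: #.##....###......#
iteration 4: .#...##..#..####..
iteration 5: ##.#.....#...##...
iteration 6: #.##.###.#.#....#.
iteration 7: .#..#.#.####.##.##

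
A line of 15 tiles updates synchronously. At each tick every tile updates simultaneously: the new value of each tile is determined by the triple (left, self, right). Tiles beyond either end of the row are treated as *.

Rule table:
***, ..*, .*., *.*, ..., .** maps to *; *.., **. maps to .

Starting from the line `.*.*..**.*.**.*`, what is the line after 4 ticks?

****.**.****.**
***.**.****.***
**.**.****.****
*.**.****.*****

*.**.****.*****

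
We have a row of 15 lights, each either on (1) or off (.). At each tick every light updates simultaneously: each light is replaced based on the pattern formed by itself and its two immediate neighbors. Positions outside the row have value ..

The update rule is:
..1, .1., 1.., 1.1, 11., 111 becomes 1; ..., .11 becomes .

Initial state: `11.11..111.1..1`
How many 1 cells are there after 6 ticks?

.11.111.1111111
1.11.111.111111
11.11.111.11111
.11.11.111.1111
1.11.11.111.111
11.11.11.111.11
count of 1: 11

11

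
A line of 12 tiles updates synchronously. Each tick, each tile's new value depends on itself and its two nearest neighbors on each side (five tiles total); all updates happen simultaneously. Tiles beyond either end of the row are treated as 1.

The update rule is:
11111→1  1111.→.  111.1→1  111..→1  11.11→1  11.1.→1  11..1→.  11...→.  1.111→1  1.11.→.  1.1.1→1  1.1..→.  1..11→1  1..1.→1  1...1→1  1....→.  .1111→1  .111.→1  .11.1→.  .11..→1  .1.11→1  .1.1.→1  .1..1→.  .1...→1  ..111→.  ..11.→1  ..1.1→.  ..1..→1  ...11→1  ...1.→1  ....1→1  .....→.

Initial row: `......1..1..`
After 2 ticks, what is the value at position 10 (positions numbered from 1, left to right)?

....111.11.1
..11.111..11
position 10 holds .

.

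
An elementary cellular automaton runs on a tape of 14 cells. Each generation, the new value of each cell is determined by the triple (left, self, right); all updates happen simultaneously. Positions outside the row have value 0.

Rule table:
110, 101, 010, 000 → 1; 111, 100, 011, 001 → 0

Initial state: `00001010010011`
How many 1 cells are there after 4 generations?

11101110010001
00110010010101
10010010011111
10010010000001
count of 1: 4

4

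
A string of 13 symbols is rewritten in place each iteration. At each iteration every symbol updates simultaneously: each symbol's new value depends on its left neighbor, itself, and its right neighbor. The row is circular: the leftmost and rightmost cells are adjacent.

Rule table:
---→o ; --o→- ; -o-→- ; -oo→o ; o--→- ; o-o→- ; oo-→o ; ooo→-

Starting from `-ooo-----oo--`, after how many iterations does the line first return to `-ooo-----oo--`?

iteration 1: -o-o-ooo-oo-o
iteration 2: -----o-o-oo--
iteration 3: oooo-----oo-o
iteration 4: ---o-ooo-oo-o
iteration 5: -o---o-o-oo--
iteration 6: ---o-----oo-o
iteration 7: -o---ooo-oo--
iteration 8: ---o-o-o-oo-o
iteration 9: -o-------oo--
iteration 10: ---ooooo-oo-o
iteration 11: -o-o---o-oo--
iteration 12: -----o---oo-o
iteration 13: -ooo---o-oo--
iteration 14: -o-o-o---oo-o
iteration 15: -------o-oo--
iteration 16: oooooo---oo-o
iteration 17: -----o-o-oo-o
iteration 18: -ooo-----oo--

18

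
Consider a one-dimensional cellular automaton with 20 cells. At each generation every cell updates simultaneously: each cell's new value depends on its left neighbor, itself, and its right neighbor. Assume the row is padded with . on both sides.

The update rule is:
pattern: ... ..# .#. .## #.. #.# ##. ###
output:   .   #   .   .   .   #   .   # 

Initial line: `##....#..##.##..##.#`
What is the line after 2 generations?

....#..#..#...#..#..

generation 1: .....#..#..#...#..#.
generation 2: ....#..#..#...#..#..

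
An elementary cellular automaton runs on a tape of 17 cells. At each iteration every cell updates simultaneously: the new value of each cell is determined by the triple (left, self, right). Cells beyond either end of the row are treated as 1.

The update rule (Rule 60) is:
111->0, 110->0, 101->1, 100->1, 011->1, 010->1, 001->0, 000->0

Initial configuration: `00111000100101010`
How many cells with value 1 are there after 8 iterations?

10

iteration 1: 10100100110111111
iteration 2: 01110110101100000
iteration 3: 11001101111010000
iteration 4: 00101011000111000
iteration 5: 10111110100100100
iteration 6: 01100001110110110
iteration 7: 11010001001101101
iteration 8: 00111001101011011
count of 1: 10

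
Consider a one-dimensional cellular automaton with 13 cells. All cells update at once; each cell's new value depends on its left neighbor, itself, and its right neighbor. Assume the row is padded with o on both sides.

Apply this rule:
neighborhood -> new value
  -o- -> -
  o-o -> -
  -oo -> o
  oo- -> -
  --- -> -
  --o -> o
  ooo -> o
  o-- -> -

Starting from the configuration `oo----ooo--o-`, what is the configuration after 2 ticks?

o----ooo--o--
----ooo--o--o

----ooo--o--o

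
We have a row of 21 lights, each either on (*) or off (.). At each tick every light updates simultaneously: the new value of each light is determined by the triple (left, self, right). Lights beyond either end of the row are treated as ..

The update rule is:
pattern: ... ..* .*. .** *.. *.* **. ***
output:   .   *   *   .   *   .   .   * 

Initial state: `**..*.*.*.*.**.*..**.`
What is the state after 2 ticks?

..***.*.*.*....***..*
.*.*..*.*.**..*.*.***

.*.*..*.*.**..*.*.***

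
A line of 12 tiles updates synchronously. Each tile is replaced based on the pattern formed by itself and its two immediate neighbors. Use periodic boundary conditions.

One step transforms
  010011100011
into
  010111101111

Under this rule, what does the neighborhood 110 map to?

1

At position 6 the neighborhood is 110; the next row has 1 there.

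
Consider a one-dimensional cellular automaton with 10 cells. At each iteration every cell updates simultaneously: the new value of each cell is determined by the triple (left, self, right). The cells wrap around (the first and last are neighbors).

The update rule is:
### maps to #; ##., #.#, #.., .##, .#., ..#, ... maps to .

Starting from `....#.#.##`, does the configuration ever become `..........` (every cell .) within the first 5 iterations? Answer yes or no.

..........
all cells are . at iteration 1

yes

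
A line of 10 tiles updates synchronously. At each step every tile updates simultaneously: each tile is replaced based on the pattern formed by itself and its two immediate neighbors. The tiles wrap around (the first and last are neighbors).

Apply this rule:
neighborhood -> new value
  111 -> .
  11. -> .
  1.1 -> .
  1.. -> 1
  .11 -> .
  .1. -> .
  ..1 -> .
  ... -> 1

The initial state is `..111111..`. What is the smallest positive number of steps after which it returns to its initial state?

20

1.......11
.111111...
.......111
111111....
......111.
11111....1
.....111..
1111....11
....111...
111....111
...111....
11....1111
..111.....
1....11111
.111......
....111111
111.......
...111111.
11.......1
..111111..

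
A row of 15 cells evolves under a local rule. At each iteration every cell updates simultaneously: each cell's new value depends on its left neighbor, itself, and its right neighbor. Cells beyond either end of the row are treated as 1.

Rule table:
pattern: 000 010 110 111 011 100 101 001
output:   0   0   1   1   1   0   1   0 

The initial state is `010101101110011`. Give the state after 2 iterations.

iteration 1: 101011111110011
iteration 2: 110111111110011

110111111110011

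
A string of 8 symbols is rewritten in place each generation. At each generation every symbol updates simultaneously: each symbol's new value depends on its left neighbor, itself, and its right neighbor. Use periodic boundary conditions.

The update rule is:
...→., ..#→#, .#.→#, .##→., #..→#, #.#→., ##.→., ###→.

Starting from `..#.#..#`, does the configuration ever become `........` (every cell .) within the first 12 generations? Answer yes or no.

###.####
........
all cells are . at generation 2

yes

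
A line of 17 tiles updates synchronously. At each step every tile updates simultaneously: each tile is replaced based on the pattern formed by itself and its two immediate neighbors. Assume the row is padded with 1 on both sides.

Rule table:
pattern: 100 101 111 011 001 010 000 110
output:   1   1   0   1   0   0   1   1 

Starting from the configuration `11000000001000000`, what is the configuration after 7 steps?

step 1: 01111111100111110
step 2: 11000000110100011
step 3: 01111110111011010
step 4: 11000011101111101
step 5: 01111010111000111
step 6: 11001101101110100
step 7: 01101111111011010

01101111111011010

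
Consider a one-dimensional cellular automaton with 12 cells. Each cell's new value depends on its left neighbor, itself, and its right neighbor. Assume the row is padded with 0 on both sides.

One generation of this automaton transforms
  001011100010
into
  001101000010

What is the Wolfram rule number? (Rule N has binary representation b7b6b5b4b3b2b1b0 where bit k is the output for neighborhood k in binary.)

164

position 5: 111 → 1  (bit 7 = 1)
position 6: 110 → 0  (bit 6 = 0)
position 3: 101 → 1  (bit 5 = 1)
position 7: 100 → 0  (bit 4 = 0)
position 4: 011 → 0  (bit 3 = 0)
position 2: 010 → 1  (bit 2 = 1)
position 1: 001 → 0  (bit 1 = 0)
position 0: 000 → 0  (bit 0 = 0)
bits b7..b0 = 10100100 = 164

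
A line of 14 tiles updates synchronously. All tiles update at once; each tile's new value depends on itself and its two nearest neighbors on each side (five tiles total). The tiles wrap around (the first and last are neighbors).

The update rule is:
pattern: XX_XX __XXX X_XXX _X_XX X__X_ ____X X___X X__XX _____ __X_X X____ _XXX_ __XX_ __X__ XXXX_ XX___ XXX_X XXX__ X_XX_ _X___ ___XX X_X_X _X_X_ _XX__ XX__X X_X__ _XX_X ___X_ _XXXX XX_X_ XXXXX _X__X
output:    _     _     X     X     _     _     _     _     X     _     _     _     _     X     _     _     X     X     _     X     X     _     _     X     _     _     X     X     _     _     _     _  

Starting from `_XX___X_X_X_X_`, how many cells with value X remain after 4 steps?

__X__X________
_XX__XX_XXXXXX
__X___X_X____X
__XX_X___X__XX
count of X: 6

6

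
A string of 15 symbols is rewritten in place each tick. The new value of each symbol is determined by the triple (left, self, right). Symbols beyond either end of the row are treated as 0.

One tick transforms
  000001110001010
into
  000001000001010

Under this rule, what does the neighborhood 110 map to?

0

At position 7 the neighborhood is 110; the next row has 0 there.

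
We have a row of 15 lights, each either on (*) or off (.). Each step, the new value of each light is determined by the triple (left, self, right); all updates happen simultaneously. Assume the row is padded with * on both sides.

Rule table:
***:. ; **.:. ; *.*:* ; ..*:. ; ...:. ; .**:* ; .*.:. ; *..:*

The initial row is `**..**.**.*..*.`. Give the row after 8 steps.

..*.*.**.*.*..*
*..*.**.*.*.*.*
.*..**.*.*.*.**
*.*.*.*.*.*.**.
.*.*.*.*.*.**.*
*.*.*.*.*.**.**
.*.*.*.*.**.**.
*.*.*.*.**.**.*

*.*.*.*.**.**.*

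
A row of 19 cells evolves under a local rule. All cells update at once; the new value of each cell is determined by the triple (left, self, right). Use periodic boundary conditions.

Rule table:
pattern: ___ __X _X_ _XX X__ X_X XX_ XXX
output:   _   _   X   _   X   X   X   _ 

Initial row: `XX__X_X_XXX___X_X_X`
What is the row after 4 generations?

XX__XX___XX__XX____

generation 1: _XX_XXXX__XX__XXXX_
generation 2: __XX___XX__XX____XX
generation 3: X__XX___XX__XX____X
generation 4: XX__XX___XX__XX____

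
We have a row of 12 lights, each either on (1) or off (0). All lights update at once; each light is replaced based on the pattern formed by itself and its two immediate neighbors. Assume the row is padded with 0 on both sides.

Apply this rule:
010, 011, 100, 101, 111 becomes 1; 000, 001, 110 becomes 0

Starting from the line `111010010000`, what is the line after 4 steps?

110111011000
101110110100
111101101110
111011011101

111011011101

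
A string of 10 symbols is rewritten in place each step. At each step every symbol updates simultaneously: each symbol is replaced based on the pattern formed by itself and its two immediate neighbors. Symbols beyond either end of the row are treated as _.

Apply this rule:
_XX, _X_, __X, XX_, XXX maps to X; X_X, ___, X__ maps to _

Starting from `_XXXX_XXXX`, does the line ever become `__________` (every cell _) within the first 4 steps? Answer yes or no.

step 1: XXXXX_XXXX
step 2: XXXXX_XXXX  (fixed point — unchanged through step 4)
step 4 is XXXXX_XXXX, still not uniform _

no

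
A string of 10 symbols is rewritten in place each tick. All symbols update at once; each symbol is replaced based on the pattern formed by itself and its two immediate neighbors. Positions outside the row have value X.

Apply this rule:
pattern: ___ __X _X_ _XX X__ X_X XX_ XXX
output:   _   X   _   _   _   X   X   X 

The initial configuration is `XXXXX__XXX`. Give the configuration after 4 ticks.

XXXXXXXX_X

XXXXX_X_XX
XXXXXX_X_X
XXXXXXX_X_
XXXXXXXX_X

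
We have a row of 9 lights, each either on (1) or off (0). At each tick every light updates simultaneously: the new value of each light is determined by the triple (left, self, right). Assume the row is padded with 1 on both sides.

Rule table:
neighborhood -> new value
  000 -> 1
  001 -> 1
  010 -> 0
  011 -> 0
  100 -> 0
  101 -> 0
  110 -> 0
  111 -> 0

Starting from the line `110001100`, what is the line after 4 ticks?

011100011

tick 1: 000110001
tick 2: 011000110
tick 3: 000011000
tick 4: 011100011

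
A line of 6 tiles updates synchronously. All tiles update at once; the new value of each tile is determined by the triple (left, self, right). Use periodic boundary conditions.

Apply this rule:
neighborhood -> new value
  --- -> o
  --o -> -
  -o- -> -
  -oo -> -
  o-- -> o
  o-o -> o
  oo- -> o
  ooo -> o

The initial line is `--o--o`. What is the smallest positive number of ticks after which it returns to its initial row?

3

o--o--
-o--o-
--o--o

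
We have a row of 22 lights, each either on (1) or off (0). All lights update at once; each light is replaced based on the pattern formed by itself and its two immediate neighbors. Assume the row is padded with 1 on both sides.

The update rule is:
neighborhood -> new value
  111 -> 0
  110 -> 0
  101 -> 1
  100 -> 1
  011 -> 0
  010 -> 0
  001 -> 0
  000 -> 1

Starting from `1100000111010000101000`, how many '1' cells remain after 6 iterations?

8

iteration 1: 0011110000101110010110
iteration 2: 1000001110010001001001
iteration 3: 0111100001001100100100
iteration 4: 1000011100100010010010
iteration 5: 0111000010011001001001
iteration 6: 1000111001000100100100
count of 1: 8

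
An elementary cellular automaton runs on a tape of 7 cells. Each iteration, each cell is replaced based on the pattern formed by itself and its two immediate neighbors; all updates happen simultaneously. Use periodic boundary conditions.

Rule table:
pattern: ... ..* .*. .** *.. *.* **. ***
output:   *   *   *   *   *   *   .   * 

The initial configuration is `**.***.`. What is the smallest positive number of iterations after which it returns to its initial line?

7

*.***.*
.***.**
***.**.
**.**.*
*.**.**
.**.***
**.***.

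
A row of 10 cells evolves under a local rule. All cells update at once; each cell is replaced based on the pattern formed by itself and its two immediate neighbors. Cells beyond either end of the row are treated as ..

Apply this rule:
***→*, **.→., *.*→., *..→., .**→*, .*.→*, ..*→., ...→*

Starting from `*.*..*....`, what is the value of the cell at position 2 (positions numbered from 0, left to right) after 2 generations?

generation 1: *.*..*.***
generation 2: *.*..*.**.
position 2 holds *

*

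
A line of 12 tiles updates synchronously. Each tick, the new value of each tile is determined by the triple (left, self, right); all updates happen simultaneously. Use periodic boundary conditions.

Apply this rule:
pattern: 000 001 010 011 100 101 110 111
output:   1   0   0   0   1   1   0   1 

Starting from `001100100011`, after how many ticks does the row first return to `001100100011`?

24

100010011000
011001000110
000100110001
110010001100
001001100010
100100011001
010011000100
001000110011
100110001000
010001100110
001100010001
100011001100
011000100010
000110011001
110001000100
001100110010
100010001001
011001100100
000100010011
110011001000
001000100110
100110010001
010001001100
001100100011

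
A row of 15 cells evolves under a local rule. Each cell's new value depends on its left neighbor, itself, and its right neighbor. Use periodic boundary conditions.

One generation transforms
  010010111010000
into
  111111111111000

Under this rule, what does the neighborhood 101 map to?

1

At position 5 the neighborhood is 101; the next row has 1 there.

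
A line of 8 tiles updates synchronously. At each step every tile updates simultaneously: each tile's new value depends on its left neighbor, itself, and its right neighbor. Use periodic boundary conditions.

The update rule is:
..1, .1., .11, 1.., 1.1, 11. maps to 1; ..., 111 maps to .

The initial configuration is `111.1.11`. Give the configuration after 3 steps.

..11111.
.11...11
1111.111

1111.111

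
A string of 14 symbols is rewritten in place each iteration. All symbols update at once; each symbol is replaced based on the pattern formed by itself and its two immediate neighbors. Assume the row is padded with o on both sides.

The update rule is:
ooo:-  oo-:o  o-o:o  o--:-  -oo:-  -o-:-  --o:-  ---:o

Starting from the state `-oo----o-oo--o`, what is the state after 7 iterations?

o-oo----o--oo-

o-o-oo--o-o---
oo-o-o---o--o-
-oo-o--o-----o
o-oo-----ooo--
oo-o-ooo---o--
-oo-o--o-o----
o-oo----o--oo-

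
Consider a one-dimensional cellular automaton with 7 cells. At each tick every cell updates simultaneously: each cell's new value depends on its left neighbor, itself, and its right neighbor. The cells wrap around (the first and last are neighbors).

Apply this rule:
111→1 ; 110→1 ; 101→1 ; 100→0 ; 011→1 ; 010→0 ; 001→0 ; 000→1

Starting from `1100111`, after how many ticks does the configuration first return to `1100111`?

1100111

1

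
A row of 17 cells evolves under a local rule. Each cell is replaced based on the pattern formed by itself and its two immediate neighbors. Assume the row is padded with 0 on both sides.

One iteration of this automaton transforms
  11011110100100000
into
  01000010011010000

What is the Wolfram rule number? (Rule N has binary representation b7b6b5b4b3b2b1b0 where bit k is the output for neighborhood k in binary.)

82

position 4: 111 → 0  (bit 7 = 0)
position 1: 110 → 1  (bit 6 = 1)
position 2: 101 → 0  (bit 5 = 0)
position 9: 100 → 1  (bit 4 = 1)
position 0: 011 → 0  (bit 3 = 0)
position 8: 010 → 0  (bit 2 = 0)
position 10: 001 → 1  (bit 1 = 1)
position 13: 000 → 0  (bit 0 = 0)
bits b7..b0 = 01010010 = 82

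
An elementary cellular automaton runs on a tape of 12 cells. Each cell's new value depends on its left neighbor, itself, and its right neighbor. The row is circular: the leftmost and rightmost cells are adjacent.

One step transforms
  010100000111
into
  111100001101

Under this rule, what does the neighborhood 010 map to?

At position 1 the neighborhood is 010; the next row has 1 there.

1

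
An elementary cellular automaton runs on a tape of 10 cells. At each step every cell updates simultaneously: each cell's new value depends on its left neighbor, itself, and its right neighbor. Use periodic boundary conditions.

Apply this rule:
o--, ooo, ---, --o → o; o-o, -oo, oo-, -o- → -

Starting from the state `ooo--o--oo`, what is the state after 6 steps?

oo-oo-oo-o
o---------
-ooooooooo
--ooooooo-
oo-ooooo-o
o---ooo---

o---ooo---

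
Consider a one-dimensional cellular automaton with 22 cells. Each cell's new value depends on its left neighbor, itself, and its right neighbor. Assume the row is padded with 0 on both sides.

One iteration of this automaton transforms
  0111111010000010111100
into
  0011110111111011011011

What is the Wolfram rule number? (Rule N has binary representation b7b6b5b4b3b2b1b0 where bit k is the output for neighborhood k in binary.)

181

position 2: 111 → 1  (bit 7 = 1)
position 6: 110 → 0  (bit 6 = 0)
position 7: 101 → 1  (bit 5 = 1)
position 9: 100 → 1  (bit 4 = 1)
position 1: 011 → 0  (bit 3 = 0)
position 8: 010 → 1  (bit 2 = 1)
position 0: 001 → 0  (bit 1 = 0)
position 10: 000 → 1  (bit 0 = 1)
bits b7..b0 = 10110101 = 181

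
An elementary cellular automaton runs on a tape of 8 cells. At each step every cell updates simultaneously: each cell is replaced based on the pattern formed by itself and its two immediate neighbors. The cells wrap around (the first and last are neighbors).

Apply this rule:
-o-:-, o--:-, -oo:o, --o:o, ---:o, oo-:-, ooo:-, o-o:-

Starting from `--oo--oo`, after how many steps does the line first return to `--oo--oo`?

-oo--oo-
oo--oo--
o--oo--o
--oo--oo

4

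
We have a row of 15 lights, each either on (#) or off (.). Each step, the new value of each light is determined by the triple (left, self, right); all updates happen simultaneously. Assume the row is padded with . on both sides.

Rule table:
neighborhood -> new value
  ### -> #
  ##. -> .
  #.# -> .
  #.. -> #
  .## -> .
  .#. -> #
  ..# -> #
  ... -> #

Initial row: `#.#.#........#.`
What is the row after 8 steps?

step 1: #.#.###########
step 2: #.#..#########.
step 3: #.###.#######.#
step 4: #..#...#####..#
step 5: #######.###.###
step 6: .#####...#...#.
step 7: #.###.#########
step 8: #..#...#######.

#..#...#######.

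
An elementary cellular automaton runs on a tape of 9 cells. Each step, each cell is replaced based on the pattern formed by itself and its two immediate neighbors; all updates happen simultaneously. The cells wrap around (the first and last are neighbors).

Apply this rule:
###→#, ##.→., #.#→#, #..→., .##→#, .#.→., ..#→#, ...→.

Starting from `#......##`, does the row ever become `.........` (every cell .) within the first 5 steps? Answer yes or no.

no

step 1: ......###
step 2: .....###.
step 3: ....###..
step 4: ...###...
step 5: ..###....
step 5 is ..###...., still not uniform .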